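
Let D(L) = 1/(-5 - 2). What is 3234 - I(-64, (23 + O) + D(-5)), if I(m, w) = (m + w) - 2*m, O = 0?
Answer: 22030/7 ≈ 3147.1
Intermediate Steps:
D(L) = -1/7 (D(L) = 1/(-7) = -1/7)
I(m, w) = w - m
3234 - I(-64, (23 + O) + D(-5)) = 3234 - (((23 + 0) - 1/7) - 1*(-64)) = 3234 - ((23 - 1/7) + 64) = 3234 - (160/7 + 64) = 3234 - 1*608/7 = 3234 - 608/7 = 22030/7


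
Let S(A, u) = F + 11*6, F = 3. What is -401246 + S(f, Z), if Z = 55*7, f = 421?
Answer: -401177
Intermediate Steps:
Z = 385
S(A, u) = 69 (S(A, u) = 3 + 11*6 = 3 + 66 = 69)
-401246 + S(f, Z) = -401246 + 69 = -401177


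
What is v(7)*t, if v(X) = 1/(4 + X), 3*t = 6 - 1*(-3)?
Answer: 3/11 ≈ 0.27273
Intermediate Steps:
t = 3 (t = (6 - 1*(-3))/3 = (6 + 3)/3 = (⅓)*9 = 3)
v(7)*t = 3/(4 + 7) = 3/11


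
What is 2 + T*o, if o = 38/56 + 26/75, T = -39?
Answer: -26589/700 ≈ -37.984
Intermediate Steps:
o = 2153/2100 (o = 38*(1/56) + 26*(1/75) = 19/28 + 26/75 = 2153/2100 ≈ 1.0252)
2 + T*o = 2 - 39*2153/2100 = 2 - 27989/700 = -26589/700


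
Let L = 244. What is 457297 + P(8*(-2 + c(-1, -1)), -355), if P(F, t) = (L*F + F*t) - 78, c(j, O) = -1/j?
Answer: 458107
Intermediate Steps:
P(F, t) = -78 + 244*F + F*t (P(F, t) = (244*F + F*t) - 78 = -78 + 244*F + F*t)
457297 + P(8*(-2 + c(-1, -1)), -355) = 457297 + (-78 + 244*(8*(-2 - 1/(-1))) + (8*(-2 - 1/(-1)))*(-355)) = 457297 + (-78 + 244*(8*(-2 - 1*(-1))) + (8*(-2 - 1*(-1)))*(-355)) = 457297 + (-78 + 244*(8*(-2 + 1)) + (8*(-2 + 1))*(-355)) = 457297 + (-78 + 244*(8*(-1)) + (8*(-1))*(-355)) = 457297 + (-78 + 244*(-8) - 8*(-355)) = 457297 + (-78 - 1952 + 2840) = 457297 + 810 = 458107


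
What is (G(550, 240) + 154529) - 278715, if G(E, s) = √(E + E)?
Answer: -124186 + 10*√11 ≈ -1.2415e+5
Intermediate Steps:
G(E, s) = √2*√E (G(E, s) = √(2*E) = √2*√E)
(G(550, 240) + 154529) - 278715 = (√2*√550 + 154529) - 278715 = (√2*(5*√22) + 154529) - 278715 = (10*√11 + 154529) - 278715 = (154529 + 10*√11) - 278715 = -124186 + 10*√11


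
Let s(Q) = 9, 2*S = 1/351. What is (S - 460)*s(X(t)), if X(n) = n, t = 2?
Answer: -322919/78 ≈ -4140.0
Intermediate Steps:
S = 1/702 (S = (½)/351 = (½)*(1/351) = 1/702 ≈ 0.0014245)
(S - 460)*s(X(t)) = (1/702 - 460)*9 = -322919/702*9 = -322919/78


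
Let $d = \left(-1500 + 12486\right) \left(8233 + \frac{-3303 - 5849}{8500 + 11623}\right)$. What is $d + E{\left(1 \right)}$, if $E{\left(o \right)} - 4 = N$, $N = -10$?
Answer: $\frac{1819979167164}{20123} \approx 9.0443 \cdot 10^{7}$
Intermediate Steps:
$E{\left(o \right)} = -6$ ($E{\left(o \right)} = 4 - 10 = -6$)
$d = \frac{1819979287902}{20123}$ ($d = 10986 \left(8233 - \frac{9152}{20123}\right) = 10986 \cdot \frac{165663507}{20123} = \frac{1819979287902}{20123} \approx 9.0443 \cdot 10^{7}$)
$d + E{\left(1 \right)} = \frac{1819979287902}{20123} - 6 = \frac{1819979167164}{20123}$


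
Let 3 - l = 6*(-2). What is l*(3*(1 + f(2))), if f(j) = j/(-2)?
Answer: 0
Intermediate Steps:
f(j) = -j/2 (f(j) = j*(-½) = -j/2)
l = 15 (l = 3 - 6*(-2) = 3 - 1*(-12) = 3 + 12 = 15)
l*(3*(1 + f(2))) = 15*(3*(1 - ½*2)) = 15*(3*(1 - 1)) = 15*(3*0) = 15*0 = 0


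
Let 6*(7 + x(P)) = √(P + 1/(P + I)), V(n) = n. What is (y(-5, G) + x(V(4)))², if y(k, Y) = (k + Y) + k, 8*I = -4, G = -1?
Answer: (756 - √210)²/1764 ≈ 311.70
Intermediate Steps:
I = -½ (I = (⅛)*(-4) = -½ ≈ -0.50000)
y(k, Y) = Y + 2*k (y(k, Y) = (Y + k) + k = Y + 2*k)
x(P) = -7 + √(P + 1/(-½ + P))/6 (x(P) = -7 + √(P + 1/(P - ½))/6 = -7 + √(P + 1/(-½ + P))/6)
(y(-5, G) + x(V(4)))² = ((-1 + 2*(-5)) + (-7 + √((2 + 4*(-1 + 2*4))/(-1 + 2*4))/6))² = ((-1 - 10) + (-7 + √((2 + 4*(-1 + 8))/(-1 + 8))/6))² = (-11 + (-7 + √((2 + 4*7)/7)/6))² = (-11 + (-7 + √((2 + 28)/7)/6))² = (-11 + (-7 + √((⅐)*30)/6))² = (-11 + (-7 + √(30/7)/6))² = (-11 + (-7 + (√210/7)/6))² = (-11 + (-7 + √210/42))² = (-18 + √210/42)²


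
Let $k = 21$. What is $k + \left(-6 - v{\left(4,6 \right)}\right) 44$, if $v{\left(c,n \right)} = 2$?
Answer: $-331$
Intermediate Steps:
$k + \left(-6 - v{\left(4,6 \right)}\right) 44 = 21 + \left(-6 - 2\right) 44 = 21 - 352 = -331$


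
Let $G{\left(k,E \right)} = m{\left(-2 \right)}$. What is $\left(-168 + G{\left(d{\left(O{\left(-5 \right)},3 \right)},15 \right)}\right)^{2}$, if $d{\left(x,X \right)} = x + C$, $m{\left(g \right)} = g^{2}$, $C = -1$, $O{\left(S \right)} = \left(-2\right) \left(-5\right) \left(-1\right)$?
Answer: $26896$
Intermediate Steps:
$O{\left(S \right)} = -10$ ($O{\left(S \right)} = 10 \left(-1\right) = -10$)
$d{\left(x,X \right)} = -1 + x$ ($d{\left(x,X \right)} = x - 1 = -1 + x$)
$G{\left(k,E \right)} = 4$ ($G{\left(k,E \right)} = \left(-2\right)^{2} = 4$)
$\left(-168 + G{\left(d{\left(O{\left(-5 \right)},3 \right)},15 \right)}\right)^{2} = \left(-168 + 4\right)^{2} = \left(-164\right)^{2} = 26896$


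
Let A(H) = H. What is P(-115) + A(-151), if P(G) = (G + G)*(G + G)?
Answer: 52749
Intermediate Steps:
P(G) = 4*G**2 (P(G) = (2*G)*(2*G) = 4*G**2)
P(-115) + A(-151) = 4*(-115)**2 - 151 = 4*13225 - 151 = 52900 - 151 = 52749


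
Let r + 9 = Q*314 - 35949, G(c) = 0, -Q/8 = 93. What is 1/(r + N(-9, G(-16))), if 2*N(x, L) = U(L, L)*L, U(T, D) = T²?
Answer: -1/269574 ≈ -3.7096e-6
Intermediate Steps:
Q = -744 (Q = -8*93 = -744)
N(x, L) = L³/2 (N(x, L) = (L²*L)/2 = L³/2)
r = -269574 (r = -9 + (-744*314 - 35949) = -9 + (-233616 - 35949) = -9 - 269565 = -269574)
1/(r + N(-9, G(-16))) = 1/(-269574 + (½)*0³) = 1/(-269574 + (½)*0) = 1/(-269574 + 0) = 1/(-269574) = -1/269574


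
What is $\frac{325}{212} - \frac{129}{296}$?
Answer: $\frac{17213}{15688} \approx 1.0972$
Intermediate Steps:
$\frac{325}{212} - \frac{129}{296} = \frac{17213}{15688}$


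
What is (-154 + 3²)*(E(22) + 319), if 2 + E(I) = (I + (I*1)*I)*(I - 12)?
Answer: -779665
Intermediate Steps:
E(I) = -2 + (-12 + I)*(I + I²) (E(I) = -2 + (I + (I*1)*I)*(I - 12) = -2 + (I + I*I)*(-12 + I) = -2 + (I + I²)*(-12 + I) = -2 + (-12 + I)*(I + I²))
(-154 + 3²)*(E(22) + 319) = (-154 + 3²)*((-2 + 22³ - 12*22 - 11*22²) + 319) = (-154 + 9)*((-2 + 10648 - 264 - 11*484) + 319) = -145*((-2 + 10648 - 264 - 5324) + 319) = -145*(5058 + 319) = -145*5377 = -779665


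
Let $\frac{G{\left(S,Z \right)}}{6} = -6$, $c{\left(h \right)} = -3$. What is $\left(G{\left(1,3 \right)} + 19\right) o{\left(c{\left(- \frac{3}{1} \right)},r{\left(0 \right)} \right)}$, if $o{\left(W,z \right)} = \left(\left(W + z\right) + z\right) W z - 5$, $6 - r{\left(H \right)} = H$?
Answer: $2839$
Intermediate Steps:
$r{\left(H \right)} = 6 - H$
$G{\left(S,Z \right)} = -36$ ($G{\left(S,Z \right)} = 6 \left(-6\right) = -36$)
$o{\left(W,z \right)} = -5 + W z \left(W + 2 z\right)$ ($o{\left(W,z \right)} = \left(W + 2 z\right) W z - 5 = W \left(W + 2 z\right) z - 5 = W z \left(W + 2 z\right) - 5 = -5 + W z \left(W + 2 z\right)$)
$\left(G{\left(1,3 \right)} + 19\right) o{\left(c{\left(- \frac{3}{1} \right)},r{\left(0 \right)} \right)} = \left(-36 + 19\right) \left(-5 + \left(6 - 0\right) \left(-3\right)^{2} + 2 \left(-3\right) \left(6 - 0\right)^{2}\right) = - 17 \left(-5 + \left(6 + 0\right) 9 + 2 \left(-3\right) \left(6 + 0\right)^{2}\right) = - 17 \left(-5 + 6 \cdot 9 + 2 \left(-3\right) 6^{2}\right) = - 17 \left(-5 + 54 + 2 \left(-3\right) 36\right) = - 17 \left(-5 + 54 - 216\right) = \left(-17\right) \left(-167\right) = 2839$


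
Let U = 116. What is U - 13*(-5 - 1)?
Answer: 194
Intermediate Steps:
U - 13*(-5 - 1) = 116 - 13*(-5 - 1) = 116 - 13*(-6) = 116 + 78 = 194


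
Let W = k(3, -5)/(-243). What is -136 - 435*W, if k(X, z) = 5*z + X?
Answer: -14206/81 ≈ -175.38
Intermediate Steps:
k(X, z) = X + 5*z
W = 22/243 (W = (3 + 5*(-5))/(-243) = (3 - 25)*(-1/243) = -22*(-1/243) = 22/243 ≈ 0.090535)
-136 - 435*W = -136 - 435*22/243 = -136 - 3190/81 = -14206/81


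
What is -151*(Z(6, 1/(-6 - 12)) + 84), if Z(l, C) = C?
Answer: -228161/18 ≈ -12676.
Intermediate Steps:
-151*(Z(6, 1/(-6 - 12)) + 84) = -151*(1/(-6 - 12) + 84) = -151*(1/(-18) + 84) = -151*(-1/18 + 84) = -151*1511/18 = -228161/18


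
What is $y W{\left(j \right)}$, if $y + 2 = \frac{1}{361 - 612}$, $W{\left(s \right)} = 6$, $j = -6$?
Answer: $- \frac{3018}{251} \approx -12.024$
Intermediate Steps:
$y = - \frac{503}{251}$ ($y = -2 + \frac{1}{361 - 612} = -2 + \frac{1}{-251} = -2 - \frac{1}{251} = - \frac{503}{251} \approx -2.004$)
$y W{\left(j \right)} = \left(- \frac{503}{251}\right) 6 = - \frac{3018}{251}$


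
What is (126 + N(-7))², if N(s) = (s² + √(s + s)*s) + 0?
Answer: 29939 - 2450*I*√14 ≈ 29939.0 - 9167.1*I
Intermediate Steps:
N(s) = s² + √2*s^(3/2) (N(s) = (s² + √(2*s)*s) + 0 = (s² + (√2*√s)*s) + 0 = (s² + √2*s^(3/2)) + 0 = s² + √2*s^(3/2))
(126 + N(-7))² = (126 + ((-7)² + √2*(-7)^(3/2)))² = (126 + (49 + √2*(-7*I*√7)))² = (126 + (49 - 7*I*√14))² = (175 - 7*I*√14)²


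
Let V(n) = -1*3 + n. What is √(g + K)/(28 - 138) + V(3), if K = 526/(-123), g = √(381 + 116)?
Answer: -√(-64698 + 15129*√497)/13530 ≈ -0.038588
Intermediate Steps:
g = √497 ≈ 22.293
K = -526/123 (K = 526*(-1/123) = -526/123 ≈ -4.2764)
V(n) = -3 + n
√(g + K)/(28 - 138) + V(3) = √(√497 - 526/123)/(28 - 138) + (-3 + 3) = √(-526/123 + √497)/(-110) + 0 = √(-526/123 + √497)*(-1/110) + 0 = -√(-526/123 + √497)/110 + 0 = -√(-526/123 + √497)/110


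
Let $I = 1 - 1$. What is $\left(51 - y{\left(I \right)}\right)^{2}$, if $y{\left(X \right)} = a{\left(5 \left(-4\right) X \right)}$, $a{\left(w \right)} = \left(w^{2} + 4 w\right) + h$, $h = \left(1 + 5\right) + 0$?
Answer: $2025$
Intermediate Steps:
$h = 6$ ($h = 6 + 0 = 6$)
$I = 0$
$a{\left(w \right)} = 6 + w^{2} + 4 w$ ($a{\left(w \right)} = \left(w^{2} + 4 w\right) + 6 = 6 + w^{2} + 4 w$)
$y{\left(X \right)} = 6 - 80 X + 400 X^{2}$ ($y{\left(X \right)} = 6 + \left(5 \left(-4\right) X\right)^{2} + 4 \cdot 5 \left(-4\right) X = 6 + \left(- 20 X\right)^{2} + 4 \left(- 20 X\right) = 6 + 400 X^{2} - 80 X = 6 - 80 X + 400 X^{2}$)
$\left(51 - y{\left(I \right)}\right)^{2} = \left(51 - \left(6 - 0 + 400 \cdot 0^{2}\right)\right)^{2} = \left(51 - \left(6 + 0 + 400 \cdot 0\right)\right)^{2} = \left(51 - \left(6 + 0 + 0\right)\right)^{2} = \left(51 - 6\right)^{2} = 45^{2} = 2025$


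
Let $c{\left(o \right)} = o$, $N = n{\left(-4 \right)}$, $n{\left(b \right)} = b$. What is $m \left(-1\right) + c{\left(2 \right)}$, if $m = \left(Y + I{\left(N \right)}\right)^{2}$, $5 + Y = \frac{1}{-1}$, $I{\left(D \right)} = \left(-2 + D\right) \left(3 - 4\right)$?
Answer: $2$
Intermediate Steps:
$N = -4$
$I{\left(D \right)} = 2 - D$ ($I{\left(D \right)} = \left(-2 + D\right) \left(-1\right) = 2 - D$)
$Y = -6$ ($Y = -5 + \frac{1}{-1} = -5 - 1 = -6$)
$m = 0$ ($m = \left(-6 + \left(2 - -4\right)\right)^{2} = \left(-6 + \left(2 + 4\right)\right)^{2} = \left(-6 + 6\right)^{2} = 0^{2} = 0$)
$m \left(-1\right) + c{\left(2 \right)} = 0 \left(-1\right) + 2 = 0 + 2 = 2$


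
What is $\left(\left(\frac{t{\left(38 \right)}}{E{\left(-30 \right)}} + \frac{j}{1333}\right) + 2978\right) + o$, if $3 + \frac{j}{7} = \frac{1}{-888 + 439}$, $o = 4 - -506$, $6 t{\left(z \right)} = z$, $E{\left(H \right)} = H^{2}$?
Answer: $\frac{5636579593823}{1615995900} \approx 3488.0$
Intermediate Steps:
$t{\left(z \right)} = \frac{z}{6}$
$o = 510$ ($o = 4 + 506 = 510$)
$j = - \frac{9436}{449}$ ($j = -21 + \frac{7}{-888 + 439} = -21 + \frac{7}{-449} = -21 + 7 \left(- \frac{1}{449}\right) = -21 - \frac{7}{449} = - \frac{9436}{449} \approx -21.016$)
$\left(\left(\frac{t{\left(38 \right)}}{E{\left(-30 \right)}} + \frac{j}{1333}\right) + 2978\right) + o = \left(\left(\frac{\frac{1}{6} \cdot 38}{\left(-30\right)^{2}} - \frac{9436}{449 \cdot 1333}\right) + 2978\right) + 510 = \left(\left(\frac{19}{3 \cdot 900} - \frac{9436}{598517}\right) + 2978\right) + 510 = \left(\left(\frac{19}{3} \cdot \frac{1}{900} - \frac{9436}{598517}\right) + 2978\right) + 510 = \left(\left(\frac{19}{2700} - \frac{9436}{598517}\right) + 2978\right) + 510 = \left(- \frac{14105377}{1615995900} + 2978\right) + 510 = \frac{4812421684823}{1615995900} + 510 = \frac{5636579593823}{1615995900}$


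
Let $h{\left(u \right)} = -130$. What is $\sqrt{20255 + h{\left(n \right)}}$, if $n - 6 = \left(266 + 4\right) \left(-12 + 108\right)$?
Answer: $5 \sqrt{805} \approx 141.86$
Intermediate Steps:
$n = 25926$ ($n = 6 + \left(266 + 4\right) \left(-12 + 108\right) = 6 + 270 \cdot 96 = 6 + 25920 = 25926$)
$\sqrt{20255 + h{\left(n \right)}} = \sqrt{20255 - 130} = \sqrt{20125} = 5 \sqrt{805}$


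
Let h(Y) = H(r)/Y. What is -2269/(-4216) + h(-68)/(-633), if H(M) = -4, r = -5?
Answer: 1436029/2668728 ≈ 0.53809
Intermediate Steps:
h(Y) = -4/Y
-2269/(-4216) + h(-68)/(-633) = -2269/(-4216) - 4/(-68)/(-633) = -2269*(-1/4216) - 4*(-1/68)*(-1/633) = 2269/4216 + (1/17)*(-1/633) = 2269/4216 - 1/10761 = 1436029/2668728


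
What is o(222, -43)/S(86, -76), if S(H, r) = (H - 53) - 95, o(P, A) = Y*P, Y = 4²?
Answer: -1776/31 ≈ -57.290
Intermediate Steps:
Y = 16
o(P, A) = 16*P
S(H, r) = -148 + H (S(H, r) = (-53 + H) - 95 = -148 + H)
o(222, -43)/S(86, -76) = (16*222)/(-148 + 86) = 3552/(-62) = 3552*(-1/62) = -1776/31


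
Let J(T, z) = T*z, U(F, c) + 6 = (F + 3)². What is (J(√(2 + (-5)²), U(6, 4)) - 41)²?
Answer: 153556 - 18450*√3 ≈ 1.2160e+5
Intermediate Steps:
U(F, c) = -6 + (3 + F)² (U(F, c) = -6 + (F + 3)² = -6 + (3 + F)²)
(J(√(2 + (-5)²), U(6, 4)) - 41)² = (√(2 + (-5)²)*(-6 + (3 + 6)²) - 41)² = (√(2 + 25)*(-6 + 9²) - 41)² = (√27*(-6 + 81) - 41)² = ((3*√3)*75 - 41)² = (225*√3 - 41)² = (-41 + 225*√3)²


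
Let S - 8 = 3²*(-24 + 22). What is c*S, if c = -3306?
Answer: 33060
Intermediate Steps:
S = -10 (S = 8 + 3²*(-24 + 22) = 8 + 9*(-2) = 8 - 18 = -10)
c*S = -3306*(-10) = 33060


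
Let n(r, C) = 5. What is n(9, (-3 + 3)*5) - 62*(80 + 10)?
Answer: -5575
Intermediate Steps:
n(9, (-3 + 3)*5) - 62*(80 + 10) = 5 - 62*(80 + 10) = 5 - 62*90 = 5 - 5580 = -5575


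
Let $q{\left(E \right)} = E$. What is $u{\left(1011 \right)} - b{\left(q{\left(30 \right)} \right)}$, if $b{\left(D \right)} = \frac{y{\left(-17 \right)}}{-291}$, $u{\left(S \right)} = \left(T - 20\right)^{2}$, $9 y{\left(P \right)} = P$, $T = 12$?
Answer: $\frac{167599}{2619} \approx 63.994$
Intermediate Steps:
$y{\left(P \right)} = \frac{P}{9}$
$u{\left(S \right)} = 64$ ($u{\left(S \right)} = \left(12 - 20\right)^{2} = \left(-8\right)^{2} = 64$)
$b{\left(D \right)} = \frac{17}{2619}$ ($b{\left(D \right)} = \frac{\frac{1}{9} \left(-17\right)}{-291} = \left(- \frac{17}{9}\right) \left(- \frac{1}{291}\right) = \frac{17}{2619}$)
$u{\left(1011 \right)} - b{\left(q{\left(30 \right)} \right)} = 64 - \frac{17}{2619} = \frac{167599}{2619}$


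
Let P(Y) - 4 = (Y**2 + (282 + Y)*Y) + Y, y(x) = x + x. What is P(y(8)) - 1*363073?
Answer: -358029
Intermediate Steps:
y(x) = 2*x
P(Y) = 4 + Y + Y**2 + Y*(282 + Y) (P(Y) = 4 + ((Y**2 + (282 + Y)*Y) + Y) = 4 + ((Y**2 + Y*(282 + Y)) + Y) = 4 + (Y + Y**2 + Y*(282 + Y)) = 4 + Y + Y**2 + Y*(282 + Y))
P(y(8)) - 1*363073 = (4 + 2*(2*8)**2 + 283*(2*8)) - 1*363073 = (4 + 2*16**2 + 283*16) - 363073 = (4 + 2*256 + 4528) - 363073 = (4 + 512 + 4528) - 363073 = 5044 - 363073 = -358029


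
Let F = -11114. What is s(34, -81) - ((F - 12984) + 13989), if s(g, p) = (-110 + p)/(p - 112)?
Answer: 1951228/193 ≈ 10110.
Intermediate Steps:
s(g, p) = (-110 + p)/(-112 + p)
s(34, -81) - ((F - 12984) + 13989) = (-110 - 81)/(-112 - 81) - ((-11114 - 12984) + 13989) = -191/(-193) - (-24098 + 13989) = -1/193*(-191) - 1*(-10109) = 191/193 + 10109 = 1951228/193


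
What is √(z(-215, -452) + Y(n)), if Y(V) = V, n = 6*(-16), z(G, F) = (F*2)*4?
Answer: 8*I*√58 ≈ 60.926*I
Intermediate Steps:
z(G, F) = 8*F (z(G, F) = (2*F)*4 = 8*F)
n = -96
√(z(-215, -452) + Y(n)) = √(8*(-452) - 96) = √(-3616 - 96) = √(-3712) = 8*I*√58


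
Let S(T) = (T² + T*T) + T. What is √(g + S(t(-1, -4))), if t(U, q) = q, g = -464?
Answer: 2*I*√109 ≈ 20.881*I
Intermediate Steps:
S(T) = T + 2*T² (S(T) = (T² + T²) + T = 2*T² + T = T + 2*T²)
√(g + S(t(-1, -4))) = √(-464 - 4*(1 + 2*(-4))) = √(-464 - 4*(1 - 8)) = √(-464 - 4*(-7)) = √(-464 + 28) = √(-436) = 2*I*√109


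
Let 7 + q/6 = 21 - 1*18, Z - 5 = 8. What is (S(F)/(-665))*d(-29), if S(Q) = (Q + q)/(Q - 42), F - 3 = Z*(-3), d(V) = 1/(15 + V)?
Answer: 1/12103 ≈ 8.2624e-5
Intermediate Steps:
Z = 13 (Z = 5 + 8 = 13)
F = -36 (F = 3 + 13*(-3) = 3 - 39 = -36)
q = -24 (q = -42 + 6*(21 - 1*18) = -42 + 6*(21 - 18) = -42 + 6*3 = -42 + 18 = -24)
S(Q) = (-24 + Q)/(-42 + Q) (S(Q) = (Q - 24)/(Q - 42) = (-24 + Q)/(-42 + Q))
(S(F)/(-665))*d(-29) = (((-24 - 36)/(-42 - 36))/(-665))/(15 - 29) = ((-60/(-78))*(-1/665))/(-14) = (-1/78*(-60)*(-1/665))*(-1/14) = ((10/13)*(-1/665))*(-1/14) = -2/1729*(-1/14) = 1/12103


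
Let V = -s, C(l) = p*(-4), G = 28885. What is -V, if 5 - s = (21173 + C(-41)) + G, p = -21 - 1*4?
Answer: -50153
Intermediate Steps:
p = -25 (p = -21 - 4 = -25)
C(l) = 100 (C(l) = -25*(-4) = 100)
s = -50153 (s = 5 - ((21173 + 100) + 28885) = 5 - (21273 + 28885) = 5 - 1*50158 = 5 - 50158 = -50153)
V = 50153 (V = -1*(-50153) = 50153)
-V = -1*50153 = -50153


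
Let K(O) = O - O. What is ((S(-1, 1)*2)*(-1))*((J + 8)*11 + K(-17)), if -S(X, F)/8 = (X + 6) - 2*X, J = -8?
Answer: 0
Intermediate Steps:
K(O) = 0
S(X, F) = -48 + 8*X (S(X, F) = -8*((X + 6) - 2*X) = -8*((6 + X) - 2*X) = -8*(6 - X) = -48 + 8*X)
((S(-1, 1)*2)*(-1))*((J + 8)*11 + K(-17)) = (((-48 + 8*(-1))*2)*(-1))*((-8 + 8)*11 + 0) = (((-48 - 8)*2)*(-1))*(0*11 + 0) = (-56*2*(-1))*(0 + 0) = -112*(-1)*0 = 112*0 = 0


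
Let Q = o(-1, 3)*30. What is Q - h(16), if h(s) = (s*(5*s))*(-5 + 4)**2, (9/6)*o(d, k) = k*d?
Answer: -1340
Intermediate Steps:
o(d, k) = 2*d*k/3 (o(d, k) = 2*(k*d)/3 = 2*(d*k)/3 = 2*d*k/3)
Q = -60 (Q = ((2/3)*(-1)*3)*30 = -2*30 = -60)
h(s) = 5*s**2 (h(s) = (5*s**2)*(-1)**2 = (5*s**2)*1 = 5*s**2)
Q - h(16) = -60 - 5*16**2 = -60 - 5*256 = -60 - 1*1280 = -60 - 1280 = -1340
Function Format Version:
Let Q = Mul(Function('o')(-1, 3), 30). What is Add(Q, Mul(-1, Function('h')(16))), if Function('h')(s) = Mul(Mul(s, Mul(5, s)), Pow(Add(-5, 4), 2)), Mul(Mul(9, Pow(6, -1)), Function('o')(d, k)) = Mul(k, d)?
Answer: -1340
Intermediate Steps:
Function('o')(d, k) = Mul(Rational(2, 3), d, k) (Function('o')(d, k) = Mul(Rational(2, 3), Mul(k, d)) = Mul(Rational(2, 3), Mul(d, k)) = Mul(Rational(2, 3), d, k))
Q = -60 (Q = Mul(Mul(Rational(2, 3), -1, 3), 30) = Mul(-2, 30) = -60)
Function('h')(s) = Mul(5, Pow(s, 2)) (Function('h')(s) = Mul(Mul(5, Pow(s, 2)), Pow(-1, 2)) = Mul(Mul(5, Pow(s, 2)), 1) = Mul(5, Pow(s, 2)))
Add(Q, Mul(-1, Function('h')(16))) = Add(-60, Mul(-1, Mul(5, Pow(16, 2)))) = Add(-60, Mul(-1, Mul(5, 256))) = Add(-60, Mul(-1, 1280)) = Add(-60, -1280) = -1340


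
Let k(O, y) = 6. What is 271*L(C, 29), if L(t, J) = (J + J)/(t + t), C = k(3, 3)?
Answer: 7859/6 ≈ 1309.8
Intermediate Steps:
C = 6
L(t, J) = J/t (L(t, J) = (2*J)/((2*t)) = (2*J)*(1/(2*t)) = J/t)
271*L(C, 29) = 271*(29/6) = 7859/6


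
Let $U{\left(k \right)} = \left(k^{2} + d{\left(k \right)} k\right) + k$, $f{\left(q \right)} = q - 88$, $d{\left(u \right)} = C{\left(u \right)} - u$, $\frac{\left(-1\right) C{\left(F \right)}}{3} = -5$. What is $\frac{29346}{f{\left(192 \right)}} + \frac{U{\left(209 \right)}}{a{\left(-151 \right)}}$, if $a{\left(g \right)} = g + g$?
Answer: $\frac{2128679}{7852} \approx 271.1$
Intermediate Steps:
$C{\left(F \right)} = 15$ ($C{\left(F \right)} = \left(-3\right) \left(-5\right) = 15$)
$a{\left(g \right)} = 2 g$
$d{\left(u \right)} = 15 - u$
$f{\left(q \right)} = -88 + q$
$U{\left(k \right)} = k + k^{2} + k \left(15 - k\right)$ ($U{\left(k \right)} = \left(k^{2} + \left(15 - k\right) k\right) + k = \left(k^{2} + k \left(15 - k\right)\right) + k = k + k^{2} + k \left(15 - k\right)$)
$\frac{29346}{f{\left(192 \right)}} + \frac{U{\left(209 \right)}}{a{\left(-151 \right)}} = \frac{29346}{-88 + 192} + \frac{16 \cdot 209}{2 \left(-151\right)} = \frac{29346}{104} + \frac{3344}{-302} = 29346 \cdot \frac{1}{104} + 3344 \left(- \frac{1}{302}\right) = \frac{14673}{52} - \frac{1672}{151} = \frac{2128679}{7852}$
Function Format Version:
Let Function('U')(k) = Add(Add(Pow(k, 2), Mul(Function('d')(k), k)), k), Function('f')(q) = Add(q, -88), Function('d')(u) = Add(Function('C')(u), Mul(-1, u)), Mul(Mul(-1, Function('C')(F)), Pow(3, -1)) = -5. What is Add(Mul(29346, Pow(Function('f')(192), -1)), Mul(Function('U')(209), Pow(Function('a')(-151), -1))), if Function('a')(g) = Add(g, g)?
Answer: Rational(2128679, 7852) ≈ 271.10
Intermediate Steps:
Function('C')(F) = 15 (Function('C')(F) = Mul(-3, -5) = 15)
Function('a')(g) = Mul(2, g)
Function('d')(u) = Add(15, Mul(-1, u))
Function('f')(q) = Add(-88, q)
Function('U')(k) = Add(k, Pow(k, 2), Mul(k, Add(15, Mul(-1, k)))) (Function('U')(k) = Add(Add(Pow(k, 2), Mul(Add(15, Mul(-1, k)), k)), k) = Add(Add(Pow(k, 2), Mul(k, Add(15, Mul(-1, k)))), k) = Add(k, Pow(k, 2), Mul(k, Add(15, Mul(-1, k)))))
Add(Mul(29346, Pow(Function('f')(192), -1)), Mul(Function('U')(209), Pow(Function('a')(-151), -1))) = Add(Mul(29346, Pow(Add(-88, 192), -1)), Mul(Mul(16, 209), Pow(Mul(2, -151), -1))) = Add(Mul(29346, Pow(104, -1)), Mul(3344, Pow(-302, -1))) = Add(Mul(29346, Rational(1, 104)), Mul(3344, Rational(-1, 302))) = Add(Rational(14673, 52), Rational(-1672, 151)) = Rational(2128679, 7852)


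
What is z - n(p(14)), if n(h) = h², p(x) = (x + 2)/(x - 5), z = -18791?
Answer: -1522327/81 ≈ -18794.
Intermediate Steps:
p(x) = (2 + x)/(-5 + x)
z - n(p(14)) = -18791 - ((2 + 14)/(-5 + 14))² = -18791 - (16/9)² = -18791 - 1*256/81 = -18791 - 256/81 = -1522327/81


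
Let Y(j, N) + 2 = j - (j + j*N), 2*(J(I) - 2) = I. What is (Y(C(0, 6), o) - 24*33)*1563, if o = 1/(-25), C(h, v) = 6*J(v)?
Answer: -6195732/5 ≈ -1.2391e+6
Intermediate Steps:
J(I) = 2 + I/2
C(h, v) = 12 + 3*v (C(h, v) = 6*(2 + v/2) = 12 + 3*v)
o = -1/25 ≈ -0.040000
Y(j, N) = -2 - N*j (Y(j, N) = -2 + (j - (j + j*N)) = -2 + (j - (j + N*j)) = -2 + (j + (-j - N*j)) = -2 - N*j)
(Y(C(0, 6), o) - 24*33)*1563 = ((-2 - 1*(-1/25)*(12 + 3*6)) - 24*33)*1563 = ((-2 - 1*(-1/25)*(12 + 18)) - 792)*1563 = ((-2 - 1*(-1/25)*30) - 792)*1563 = ((-2 + 6/5) - 792)*1563 = (-4/5 - 792)*1563 = -3964/5*1563 = -6195732/5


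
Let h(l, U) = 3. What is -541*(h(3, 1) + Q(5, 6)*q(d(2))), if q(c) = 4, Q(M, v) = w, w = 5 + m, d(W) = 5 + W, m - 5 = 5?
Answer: -34083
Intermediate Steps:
m = 10 (m = 5 + 5 = 10)
w = 15 (w = 5 + 10 = 15)
Q(M, v) = 15
-541*(h(3, 1) + Q(5, 6)*q(d(2))) = -541*(3 + 15*4) = -541*(3 + 60) = -541*63 = -34083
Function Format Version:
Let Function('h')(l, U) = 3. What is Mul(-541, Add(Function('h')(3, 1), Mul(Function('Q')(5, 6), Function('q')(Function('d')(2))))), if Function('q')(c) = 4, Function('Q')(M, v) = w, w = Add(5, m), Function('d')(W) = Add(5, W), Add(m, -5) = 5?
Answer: -34083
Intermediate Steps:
m = 10 (m = Add(5, 5) = 10)
w = 15 (w = Add(5, 10) = 15)
Function('Q')(M, v) = 15
Mul(-541, Add(Function('h')(3, 1), Mul(Function('Q')(5, 6), Function('q')(Function('d')(2))))) = Mul(-541, Add(3, Mul(15, 4))) = Mul(-541, Add(3, 60)) = Mul(-541, 63) = -34083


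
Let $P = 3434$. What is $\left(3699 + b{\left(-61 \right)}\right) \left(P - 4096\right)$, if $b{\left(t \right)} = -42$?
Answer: $-2420934$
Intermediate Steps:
$\left(3699 + b{\left(-61 \right)}\right) \left(P - 4096\right) = \left(3699 - 42\right) \left(3434 - 4096\right) = 3657 \left(-662\right) = -2420934$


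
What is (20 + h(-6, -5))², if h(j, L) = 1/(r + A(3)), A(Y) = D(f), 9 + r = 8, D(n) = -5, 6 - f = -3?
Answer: 14161/36 ≈ 393.36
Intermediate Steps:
f = 9 (f = 6 - 1*(-3) = 6 + 3 = 9)
r = -1 (r = -9 + 8 = -1)
A(Y) = -5
h(j, L) = -⅙ (h(j, L) = 1/(-1 - 5) = 1/(-6) = -⅙)
(20 + h(-6, -5))² = (20 - ⅙)² = (119/6)² = 14161/36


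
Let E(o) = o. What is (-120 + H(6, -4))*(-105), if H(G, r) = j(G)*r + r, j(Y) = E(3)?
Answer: 14280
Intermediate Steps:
j(Y) = 3
H(G, r) = 4*r (H(G, r) = 3*r + r = 4*r)
(-120 + H(6, -4))*(-105) = (-120 + 4*(-4))*(-105) = (-120 - 16)*(-105) = -136*(-105) = 14280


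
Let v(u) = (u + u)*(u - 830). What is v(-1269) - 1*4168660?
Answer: 1158602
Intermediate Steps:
v(u) = 2*u*(-830 + u) (v(u) = (2*u)*(-830 + u) = 2*u*(-830 + u))
v(-1269) - 1*4168660 = 2*(-1269)*(-830 - 1269) - 1*4168660 = 2*(-1269)*(-2099) - 4168660 = 5327262 - 4168660 = 1158602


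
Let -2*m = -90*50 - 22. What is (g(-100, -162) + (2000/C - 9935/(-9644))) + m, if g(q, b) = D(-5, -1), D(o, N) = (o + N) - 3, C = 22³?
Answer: 28922675813/12836164 ≈ 2253.2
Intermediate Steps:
C = 10648
D(o, N) = -3 + N + o (D(o, N) = (N + o) - 3 = -3 + N + o)
g(q, b) = -9 (g(q, b) = -3 - 1 - 5 = -9)
m = 2261 (m = -(-90*50 - 22)/2 = -(-4500 - 22)/2 = -½*(-4522) = 2261)
(g(-100, -162) + (2000/C - 9935/(-9644))) + m = (-9 + (2000/10648 - 9935/(-9644))) + 2261 = (-9 + (2000*(1/10648) - 9935*(-1/9644))) + 2261 = (-9 + (250/1331 + 9935/9644)) + 2261 = (-9 + 15634485/12836164) + 2261 = -99890991/12836164 + 2261 = 28922675813/12836164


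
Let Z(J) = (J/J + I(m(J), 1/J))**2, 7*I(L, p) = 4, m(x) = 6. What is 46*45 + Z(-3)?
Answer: 101551/49 ≈ 2072.5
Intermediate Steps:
I(L, p) = 4/7 (I(L, p) = (1/7)*4 = 4/7)
Z(J) = 121/49 (Z(J) = (J/J + 4/7)**2 = (1 + 4/7)**2 = (11/7)**2 = 121/49)
46*45 + Z(-3) = 46*45 + 121/49 = 2070 + 121/49 = 101551/49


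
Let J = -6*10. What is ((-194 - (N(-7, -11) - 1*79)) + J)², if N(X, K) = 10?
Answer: 34225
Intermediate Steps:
J = -60
((-194 - (N(-7, -11) - 1*79)) + J)² = ((-194 - (10 - 1*79)) - 60)² = ((-194 - (10 - 79)) - 60)² = ((-194 - 1*(-69)) - 60)² = ((-194 + 69) - 60)² = (-125 - 60)² = (-185)² = 34225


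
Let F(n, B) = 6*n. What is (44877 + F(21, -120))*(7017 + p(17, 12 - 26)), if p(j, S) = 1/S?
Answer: 631565673/2 ≈ 3.1578e+8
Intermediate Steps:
(44877 + F(21, -120))*(7017 + p(17, 12 - 26)) = (44877 + 6*21)*(7017 + 1/(12 - 26)) = (44877 + 126)*(7017 + 1/(-14)) = 45003*(7017 - 1/14) = 45003*(98237/14) = 631565673/2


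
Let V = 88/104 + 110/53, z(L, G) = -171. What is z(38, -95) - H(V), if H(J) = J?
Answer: -119832/689 ≈ -173.92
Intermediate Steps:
V = 2013/689 (V = 88*(1/104) + 110*(1/53) = 11/13 + 110/53 = 2013/689 ≈ 2.9216)
z(38, -95) - H(V) = -171 - 1*2013/689 = -171 - 2013/689 = -119832/689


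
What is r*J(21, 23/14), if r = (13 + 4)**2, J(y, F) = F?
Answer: 6647/14 ≈ 474.79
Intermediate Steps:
r = 289 (r = 17**2 = 289)
r*J(21, 23/14) = 289*(23/14) = 6647/14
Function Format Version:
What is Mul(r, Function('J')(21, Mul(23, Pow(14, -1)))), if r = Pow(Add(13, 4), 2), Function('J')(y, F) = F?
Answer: Rational(6647, 14) ≈ 474.79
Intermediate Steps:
r = 289 (r = Pow(17, 2) = 289)
Mul(r, Function('J')(21, Mul(23, Pow(14, -1)))) = Mul(289, Mul(23, Pow(14, -1))) = Mul(289, Mul(23, Rational(1, 14))) = Mul(289, Rational(23, 14)) = Rational(6647, 14)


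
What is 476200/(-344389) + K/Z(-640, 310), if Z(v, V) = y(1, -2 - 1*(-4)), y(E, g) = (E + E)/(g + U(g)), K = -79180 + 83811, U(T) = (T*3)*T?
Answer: 11163582013/344389 ≈ 32416.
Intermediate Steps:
U(T) = 3*T**2 (U(T) = (3*T)*T = 3*T**2)
K = 4631
y(E, g) = 2*E/(g + 3*g**2) (y(E, g) = (E + E)/(g + 3*g**2) = (2*E)/(g + 3*g**2) = 2*E/(g + 3*g**2))
Z(v, V) = 1/7 (Z(v, V) = 2*1/(-2 - 1*(-4)*(1 + 3*(-2 - 1*(-4)))) = 2*1/((-2 + 4)*(1 + 3*(-2 + 4))) = 2*1/(2*(1 + 3*2)) = 2*1*(1/2)/(1 + 6) = 2*1*(1/2)/7 = 2*1*(1/2)*(1/7) = 1/7)
476200/(-344389) + K/Z(-640, 310) = 476200/(-344389) + 4631/(1/7) = 476200*(-1/344389) + 4631*7 = -476200/344389 + 32417 = 11163582013/344389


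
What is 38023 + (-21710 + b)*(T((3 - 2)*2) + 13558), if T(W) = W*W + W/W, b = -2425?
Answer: -327304982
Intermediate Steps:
T(W) = 1 + W² (T(W) = W² + 1 = 1 + W²)
38023 + (-21710 + b)*(T((3 - 2)*2) + 13558) = 38023 + (-21710 - 2425)*((1 + ((3 - 2)*2)²) + 13558) = 38023 - 24135*((1 + (1*2)²) + 13558) = 38023 - 24135*((1 + 2²) + 13558) = 38023 - 24135*((1 + 4) + 13558) = 38023 - 24135*(5 + 13558) = 38023 - 24135*13563 = 38023 - 327343005 = -327304982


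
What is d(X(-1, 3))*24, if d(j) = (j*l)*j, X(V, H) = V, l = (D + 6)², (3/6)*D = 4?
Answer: 4704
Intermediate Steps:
D = 8 (D = 2*4 = 8)
l = 196 (l = (8 + 6)² = 14² = 196)
d(j) = 196*j² (d(j) = (j*196)*j = (196*j)*j = 196*j²)
d(X(-1, 3))*24 = (196*(-1)²)*24 = (196*1)*24 = 196*24 = 4704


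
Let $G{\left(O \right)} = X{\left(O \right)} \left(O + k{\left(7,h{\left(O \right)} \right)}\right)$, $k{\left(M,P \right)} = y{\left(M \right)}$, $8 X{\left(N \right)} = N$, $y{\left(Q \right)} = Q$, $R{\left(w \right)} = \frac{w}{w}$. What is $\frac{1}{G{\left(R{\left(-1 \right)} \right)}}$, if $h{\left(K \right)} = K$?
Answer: $1$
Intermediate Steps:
$R{\left(w \right)} = 1$
$X{\left(N \right)} = \frac{N}{8}$
$k{\left(M,P \right)} = M$
$G{\left(O \right)} = \frac{O \left(7 + O\right)}{8}$ ($G{\left(O \right)} = \frac{O}{8} \left(O + 7\right) = \frac{O}{8} \left(7 + O\right) = \frac{O \left(7 + O\right)}{8}$)
$\frac{1}{G{\left(R{\left(-1 \right)} \right)}} = \frac{1}{\frac{1}{8} \cdot 1 \left(7 + 1\right)} = \frac{1}{\frac{1}{8} \cdot 1 \cdot 8} = 1^{-1} = 1$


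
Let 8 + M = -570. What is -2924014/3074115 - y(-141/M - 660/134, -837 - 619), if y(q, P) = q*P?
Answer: -405782324029042/59524088745 ≈ -6817.1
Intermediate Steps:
M = -578 (M = -8 - 570 = -578)
y(q, P) = P*q
-2924014/3074115 - y(-141/M - 660/134, -837 - 619) = -2924014/3074115 - (-837 - 619)*(-141/(-578) - 660/134) = -2924014*1/3074115 - (-1456)*(-141*(-1/578) - 660*1/134) = -2924014/3074115 - (-1456)*(141/578 - 330/67) = -2924014/3074115 - (-1456)*(-181293)/38726 = -2924014/3074115 - 1*131981304/19363 = -2924014/3074115 - 131981304/19363 = -405782324029042/59524088745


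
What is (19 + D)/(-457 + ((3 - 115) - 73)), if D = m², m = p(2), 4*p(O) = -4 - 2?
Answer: -85/2568 ≈ -0.033100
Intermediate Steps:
p(O) = -3/2 (p(O) = (-4 - 2)/4 = (¼)*(-6) = -3/2)
m = -3/2 ≈ -1.5000
D = 9/4 (D = (-3/2)² = 9/4 ≈ 2.2500)
(19 + D)/(-457 + ((3 - 115) - 73)) = (19 + 9/4)/(-457 + ((3 - 115) - 73)) = 85/(4*(-457 + (-112 - 73))) = 85/(4*(-457 - 185)) = (85/4)/(-642) = (85/4)*(-1/642) = -85/2568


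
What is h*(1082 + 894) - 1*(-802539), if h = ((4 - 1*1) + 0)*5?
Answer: 832179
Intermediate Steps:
h = 15 (h = ((4 - 1) + 0)*5 = (3 + 0)*5 = 3*5 = 15)
h*(1082 + 894) - 1*(-802539) = 15*(1082 + 894) - 1*(-802539) = 15*1976 + 802539 = 29640 + 802539 = 832179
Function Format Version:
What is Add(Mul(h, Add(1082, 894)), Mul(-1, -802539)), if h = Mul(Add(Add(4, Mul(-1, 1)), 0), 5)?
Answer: 832179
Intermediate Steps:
h = 15 (h = Mul(Add(Add(4, -1), 0), 5) = Mul(Add(3, 0), 5) = Mul(3, 5) = 15)
Add(Mul(h, Add(1082, 894)), Mul(-1, -802539)) = Add(Mul(15, Add(1082, 894)), Mul(-1, -802539)) = Add(Mul(15, 1976), 802539) = Add(29640, 802539) = 832179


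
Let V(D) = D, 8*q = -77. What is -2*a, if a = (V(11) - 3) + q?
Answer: 13/4 ≈ 3.2500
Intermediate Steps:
q = -77/8 (q = (⅛)*(-77) = -77/8 ≈ -9.6250)
a = -13/8 (a = (11 - 3) - 77/8 = 8 - 77/8 = -13/8 ≈ -1.6250)
-2*a = -2*(-13/8) = 13/4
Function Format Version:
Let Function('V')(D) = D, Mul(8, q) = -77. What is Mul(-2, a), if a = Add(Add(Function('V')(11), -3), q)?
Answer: Rational(13, 4) ≈ 3.2500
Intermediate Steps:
q = Rational(-77, 8) (q = Mul(Rational(1, 8), -77) = Rational(-77, 8) ≈ -9.6250)
a = Rational(-13, 8) (a = Add(Add(11, -3), Rational(-77, 8)) = Add(8, Rational(-77, 8)) = Rational(-13, 8) ≈ -1.6250)
Mul(-2, a) = Mul(-2, Rational(-13, 8)) = Rational(13, 4)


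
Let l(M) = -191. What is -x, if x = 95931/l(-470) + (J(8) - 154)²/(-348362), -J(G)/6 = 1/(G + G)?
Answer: 2139089079383/4258377088 ≈ 502.33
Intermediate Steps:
J(G) = -3/G (J(G) = -6/(G + G) = -6*1/(2*G) = -3/G)
x = -2139089079383/4258377088 (x = 95931/(-191) + (-3/8 - 154)²/(-348362) = 95931*(-1/191) + (-3*⅛ - 154)²*(-1/348362) = -95931/191 + (-3/8 - 154)²*(-1/348362) = -95931/191 + (-1235/8)²*(-1/348362) = -95931/191 + (1525225/64)*(-1/348362) = -95931/191 - 1525225/22295168 = -2139089079383/4258377088 ≈ -502.33)
-x = -1*(-2139089079383/4258377088) = 2139089079383/4258377088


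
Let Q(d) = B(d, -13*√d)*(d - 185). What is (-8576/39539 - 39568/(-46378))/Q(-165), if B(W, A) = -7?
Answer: 291685356/1123165591975 ≈ 0.00025970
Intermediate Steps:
Q(d) = 1295 - 7*d (Q(d) = -7*(d - 185) = -7*(-185 + d) = 1295 - 7*d)
(-8576/39539 - 39568/(-46378))/Q(-165) = (-8576/39539 - 39568/(-46378))/(1295 - 7*(-165)) = (-8576*1/39539 - 39568*(-1/46378))/(1295 + 1155) = (-8576/39539 + 19784/23189)/2450 = (583370712/916869871)*(1/2450) = 291685356/1123165591975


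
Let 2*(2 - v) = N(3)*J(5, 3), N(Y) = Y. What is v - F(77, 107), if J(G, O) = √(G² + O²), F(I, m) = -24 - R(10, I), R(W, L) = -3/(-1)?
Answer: 29 - 3*√34/2 ≈ 20.254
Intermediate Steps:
R(W, L) = 3 (R(W, L) = -3*(-1) = 3)
F(I, m) = -27 (F(I, m) = -24 - 1*3 = -24 - 3 = -27)
v = 2 - 3*√34/2 (v = 2 - 3*√(5² + 3²)/2 = 2 - 3*√(25 + 9)/2 = 2 - 3*√34/2 ≈ -6.7464)
v - F(77, 107) = (2 - 3*√34/2) - 1*(-27) = (2 - 3*√34/2) + 27 = 29 - 3*√34/2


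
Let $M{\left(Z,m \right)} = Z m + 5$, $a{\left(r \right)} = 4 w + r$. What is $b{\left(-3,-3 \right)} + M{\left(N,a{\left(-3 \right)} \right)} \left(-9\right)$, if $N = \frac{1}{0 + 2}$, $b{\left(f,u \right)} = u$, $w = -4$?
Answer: $\frac{75}{2} \approx 37.5$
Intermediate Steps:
$N = \frac{1}{2} \approx 0.5$
$a{\left(r \right)} = -16 + r$ ($a{\left(r \right)} = 4 \left(-4\right) + r = -16 + r$)
$M{\left(Z,m \right)} = 5 + Z m$
$b{\left(-3,-3 \right)} + M{\left(N,a{\left(-3 \right)} \right)} \left(-9\right) = -3 + \left(5 + \frac{-16 - 3}{2}\right) \left(-9\right) = -3 + \left(5 + \frac{1}{2} \left(-19\right)\right) \left(-9\right) = -3 + \left(5 - \frac{19}{2}\right) \left(-9\right) = -3 - - \frac{81}{2} = -3 + \frac{81}{2} = \frac{75}{2}$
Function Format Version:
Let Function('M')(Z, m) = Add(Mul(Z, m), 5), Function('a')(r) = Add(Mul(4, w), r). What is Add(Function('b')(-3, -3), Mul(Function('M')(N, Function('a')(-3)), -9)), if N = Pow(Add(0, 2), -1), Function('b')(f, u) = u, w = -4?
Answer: Rational(75, 2) ≈ 37.500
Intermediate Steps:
N = Rational(1, 2) (N = Pow(2, -1) = Rational(1, 2) ≈ 0.50000)
Function('a')(r) = Add(-16, r) (Function('a')(r) = Add(Mul(4, -4), r) = Add(-16, r))
Function('M')(Z, m) = Add(5, Mul(Z, m))
Add(Function('b')(-3, -3), Mul(Function('M')(N, Function('a')(-3)), -9)) = Add(-3, Mul(Add(5, Mul(Rational(1, 2), Add(-16, -3))), -9)) = Add(-3, Mul(Add(5, Mul(Rational(1, 2), -19)), -9)) = Add(-3, Mul(Add(5, Rational(-19, 2)), -9)) = Add(-3, Mul(Rational(-9, 2), -9)) = Add(-3, Rational(81, 2)) = Rational(75, 2)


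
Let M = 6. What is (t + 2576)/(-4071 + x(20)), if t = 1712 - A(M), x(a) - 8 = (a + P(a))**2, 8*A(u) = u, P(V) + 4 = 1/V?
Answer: -1714900/1522159 ≈ -1.1266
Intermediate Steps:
P(V) = -4 + 1/V
A(u) = u/8
x(a) = 8 + (-4 + a + 1/a)**2 (x(a) = 8 + (a + (-4 + 1/a))**2 = 8 + (-4 + a + 1/a)**2)
t = 6845/4 (t = 1712 - 6/8 = 1712 - 1*3/4 = 1712 - 3/4 = 6845/4 ≈ 1711.3)
(t + 2576)/(-4071 + x(20)) = (6845/4 + 2576)/(-4071 + (8 + (1 + 20**2 - 4*20)**2/20**2)) = 17149/(4*(-4071 + (8 + (1 + 400 - 80)**2/400))) = 17149/(4*(-4071 + (8 + (1/400)*321**2))) = 17149/(4*(-4071 + (8 + (1/400)*103041))) = 17149/(4*(-4071 + (8 + 103041/400))) = 17149/(4*(-4071 + 106241/400)) = 17149/(4*(-1522159/400)) = (17149/4)*(-400/1522159) = -1714900/1522159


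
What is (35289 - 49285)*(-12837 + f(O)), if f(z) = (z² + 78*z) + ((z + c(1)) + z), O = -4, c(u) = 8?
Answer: 183809468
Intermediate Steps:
f(z) = 8 + z² + 80*z (f(z) = (z² + 78*z) + ((z + 8) + z) = (z² + 78*z) + ((8 + z) + z) = (z² + 78*z) + (8 + 2*z) = 8 + z² + 80*z)
(35289 - 49285)*(-12837 + f(O)) = (35289 - 49285)*(-12837 + (8 + (-4)² + 80*(-4))) = -13996*(-12837 + (8 + 16 - 320)) = -13996*(-12837 - 296) = -13996*(-13133) = 183809468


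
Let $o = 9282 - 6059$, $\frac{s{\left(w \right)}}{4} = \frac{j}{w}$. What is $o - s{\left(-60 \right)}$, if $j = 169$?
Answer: $\frac{48514}{15} \approx 3234.3$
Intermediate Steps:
$s{\left(w \right)} = \frac{676}{w}$ ($s{\left(w \right)} = 4 \frac{169}{w} = \frac{676}{w}$)
$o = 3223$
$o - s{\left(-60 \right)} = 3223 - \frac{676}{-60} = 3223 - 676 \left(- \frac{1}{60}\right) = 3223 - - \frac{169}{15} = 3223 + \frac{169}{15} = \frac{48514}{15}$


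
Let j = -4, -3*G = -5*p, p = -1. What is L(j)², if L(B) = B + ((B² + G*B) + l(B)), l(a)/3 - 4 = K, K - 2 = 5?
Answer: 24025/9 ≈ 2669.4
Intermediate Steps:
K = 7 (K = 2 + 5 = 7)
l(a) = 33 (l(a) = 12 + 3*7 = 12 + 21 = 33)
G = -5/3 (G = -(-5)*(-1)/3 = -⅓*5 = -5/3 ≈ -1.6667)
L(B) = 33 + B² - 2*B/3 (L(B) = B + ((B² - 5*B/3) + 33) = B + (33 + B² - 5*B/3) = 33 + B² - 2*B/3)
L(j)² = (33 + (-4)² - ⅔*(-4))² = (33 + 16 + 8/3)² = (155/3)² = 24025/9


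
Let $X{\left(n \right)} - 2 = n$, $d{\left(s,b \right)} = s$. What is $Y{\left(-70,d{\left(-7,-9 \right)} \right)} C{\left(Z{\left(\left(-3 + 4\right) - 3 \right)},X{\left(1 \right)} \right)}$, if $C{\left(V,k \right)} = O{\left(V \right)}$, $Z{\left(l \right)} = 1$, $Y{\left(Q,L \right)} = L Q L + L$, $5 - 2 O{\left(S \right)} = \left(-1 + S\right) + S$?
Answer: $-6874$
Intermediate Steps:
$X{\left(n \right)} = 2 + n$
$O{\left(S \right)} = 3 - S$ ($O{\left(S \right)} = \frac{5}{2} - \frac{\left(-1 + S\right) + S}{2} = \frac{5}{2} - \frac{-1 + 2 S}{2} = \frac{5}{2} - \left(- \frac{1}{2} + S\right) = 3 - S$)
$Y{\left(Q,L \right)} = L + Q L^{2}$ ($Y{\left(Q,L \right)} = Q L^{2} + L = L + Q L^{2}$)
$C{\left(V,k \right)} = 3 - V$
$Y{\left(-70,d{\left(-7,-9 \right)} \right)} C{\left(Z{\left(\left(-3 + 4\right) - 3 \right)},X{\left(1 \right)} \right)} = - 7 \left(1 - -490\right) \left(3 - 1\right) = - 7 \left(1 + 490\right) \left(3 - 1\right) = \left(-7\right) 491 \cdot 2 = \left(-3437\right) 2 = -6874$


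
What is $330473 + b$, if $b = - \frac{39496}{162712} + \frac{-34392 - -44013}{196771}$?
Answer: $\frac{1322593601292629}{4002125369} \approx 3.3047 \cdot 10^{5}$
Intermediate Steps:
$b = - \frac{775776908}{4002125369}$ ($b = \left(-39496\right) \frac{1}{162712} + \left(-34392 + 44013\right) \frac{1}{196771} = - \frac{4937}{20339} + 9621 \cdot \frac{1}{196771} = - \frac{4937}{20339} + \frac{9621}{196771} = - \frac{775776908}{4002125369} \approx -0.19384$)
$330473 + b = 330473 - \frac{775776908}{4002125369} = \frac{1322593601292629}{4002125369}$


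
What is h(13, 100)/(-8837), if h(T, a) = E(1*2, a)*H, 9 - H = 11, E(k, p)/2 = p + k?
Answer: 408/8837 ≈ 0.046170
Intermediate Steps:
E(k, p) = 2*k + 2*p (E(k, p) = 2*(p + k) = 2*(k + p) = 2*k + 2*p)
H = -2 (H = 9 - 1*11 = 9 - 11 = -2)
h(T, a) = -8 - 4*a (h(T, a) = (2*(1*2) + 2*a)*(-2) = (2*2 + 2*a)*(-2) = (4 + 2*a)*(-2) = -8 - 4*a)
h(13, 100)/(-8837) = (-8 - 4*100)/(-8837) = (-8 - 400)*(-1/8837) = -408*(-1/8837) = 408/8837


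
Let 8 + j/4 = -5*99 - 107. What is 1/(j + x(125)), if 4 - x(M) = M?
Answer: -1/2561 ≈ -0.00039047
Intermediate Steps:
x(M) = 4 - M
j = -2440 (j = -32 + 4*(-5*99 - 107) = -32 + 4*(-495 - 107) = -32 + 4*(-602) = -32 - 2408 = -2440)
1/(j + x(125)) = 1/(-2440 + (4 - 1*125)) = 1/(-2440 + (4 - 125)) = 1/(-2440 - 121) = 1/(-2561) = -1/2561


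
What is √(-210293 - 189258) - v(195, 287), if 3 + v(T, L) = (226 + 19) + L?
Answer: -529 + I*√399551 ≈ -529.0 + 632.1*I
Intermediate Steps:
v(T, L) = 242 + L (v(T, L) = -3 + ((226 + 19) + L) = -3 + (245 + L) = 242 + L)
√(-210293 - 189258) - v(195, 287) = √(-210293 - 189258) - (242 + 287) = √(-399551) - 1*529 = I*√399551 - 529 = -529 + I*√399551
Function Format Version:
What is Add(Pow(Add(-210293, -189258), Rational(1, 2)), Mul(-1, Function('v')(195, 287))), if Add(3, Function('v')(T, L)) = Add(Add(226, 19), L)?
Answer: Add(-529, Mul(I, Pow(399551, Rational(1, 2)))) ≈ Add(-529.00, Mul(632.10, I))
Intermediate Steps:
Function('v')(T, L) = Add(242, L) (Function('v')(T, L) = Add(-3, Add(Add(226, 19), L)) = Add(-3, Add(245, L)) = Add(242, L))
Add(Pow(Add(-210293, -189258), Rational(1, 2)), Mul(-1, Function('v')(195, 287))) = Add(Pow(Add(-210293, -189258), Rational(1, 2)), Mul(-1, Add(242, 287))) = Add(Pow(-399551, Rational(1, 2)), Mul(-1, 529)) = Add(Mul(I, Pow(399551, Rational(1, 2))), -529) = Add(-529, Mul(I, Pow(399551, Rational(1, 2))))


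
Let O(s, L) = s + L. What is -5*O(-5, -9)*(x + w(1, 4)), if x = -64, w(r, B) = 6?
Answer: -4060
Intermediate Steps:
O(s, L) = L + s
-5*O(-5, -9)*(x + w(1, 4)) = -5*(-9 - 5)*(-64 + 6) = -(-70)*(-58) = -5*812 = -4060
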